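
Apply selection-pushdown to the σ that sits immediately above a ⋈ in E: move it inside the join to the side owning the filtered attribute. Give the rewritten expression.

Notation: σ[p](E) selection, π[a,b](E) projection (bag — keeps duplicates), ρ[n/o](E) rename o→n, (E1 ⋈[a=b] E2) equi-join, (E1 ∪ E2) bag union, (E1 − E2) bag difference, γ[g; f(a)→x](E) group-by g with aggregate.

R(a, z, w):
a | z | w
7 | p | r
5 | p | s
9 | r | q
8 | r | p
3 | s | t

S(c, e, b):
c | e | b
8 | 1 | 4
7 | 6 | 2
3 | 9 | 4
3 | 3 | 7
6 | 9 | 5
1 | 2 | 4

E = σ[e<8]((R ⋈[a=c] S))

σ filters on e, owned by the right side.
E' = (R ⋈[a=c] σ[e<8](S))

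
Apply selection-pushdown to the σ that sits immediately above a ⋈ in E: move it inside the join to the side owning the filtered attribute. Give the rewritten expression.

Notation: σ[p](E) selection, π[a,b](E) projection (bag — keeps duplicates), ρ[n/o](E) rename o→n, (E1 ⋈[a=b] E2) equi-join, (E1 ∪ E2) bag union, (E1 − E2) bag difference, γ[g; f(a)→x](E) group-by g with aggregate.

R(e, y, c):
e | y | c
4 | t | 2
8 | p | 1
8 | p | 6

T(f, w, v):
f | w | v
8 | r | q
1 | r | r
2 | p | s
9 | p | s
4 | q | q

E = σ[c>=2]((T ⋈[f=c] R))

σ filters on c, owned by the right side.
E' = (T ⋈[f=c] σ[c>=2](R))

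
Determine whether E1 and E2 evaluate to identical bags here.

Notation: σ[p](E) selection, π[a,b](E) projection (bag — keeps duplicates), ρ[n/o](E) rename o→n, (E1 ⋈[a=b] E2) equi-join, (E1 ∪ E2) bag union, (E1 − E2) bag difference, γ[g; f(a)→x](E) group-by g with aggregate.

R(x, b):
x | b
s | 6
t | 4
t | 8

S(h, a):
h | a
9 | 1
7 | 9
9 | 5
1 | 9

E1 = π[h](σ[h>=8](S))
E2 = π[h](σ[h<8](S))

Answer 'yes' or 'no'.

E1 row counts bottom-up:
  S → 4
  σ[h>=8](S) → 2
  π[h](σ[h>=8](S)) → 2
E2 row counts bottom-up:
  S → 4
  σ[h<8](S) → 2
  π[h](σ[h<8](S)) → 2

E1 result:
h
9
9
E2 result:
h
1
7
Witness: (1,) appears 0× in E1 but 1× in E2.

no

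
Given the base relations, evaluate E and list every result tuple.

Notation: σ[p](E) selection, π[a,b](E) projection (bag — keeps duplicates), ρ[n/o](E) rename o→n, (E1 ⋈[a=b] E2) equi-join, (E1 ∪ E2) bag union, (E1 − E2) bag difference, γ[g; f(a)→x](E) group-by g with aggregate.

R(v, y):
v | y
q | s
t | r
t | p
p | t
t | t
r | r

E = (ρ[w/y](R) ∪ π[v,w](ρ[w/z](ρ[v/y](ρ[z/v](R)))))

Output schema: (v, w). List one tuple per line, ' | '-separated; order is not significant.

Row counts bottom-up:
  R → 6
  ρ[w/y](R) → 6
  R → 6
  ρ[z/v](R) → 6
  ρ[v/y](ρ[z/v](R)) → 6
  ρ[w/z](ρ[v/y](ρ[z/v](R))) → 6
  π[v,w](ρ[w/z](ρ[v/y](ρ[z/v](R)))) → 6
  (ρ[w/y](R) ∪ π[v,w](ρ[w/z](ρ[v/y](ρ[z/v](R))))) → 12

== RESULT ==
v | w
p | t
p | t
q | s
r | r
r | r
r | t
s | q
t | p
t | p
t | r
t | t
t | t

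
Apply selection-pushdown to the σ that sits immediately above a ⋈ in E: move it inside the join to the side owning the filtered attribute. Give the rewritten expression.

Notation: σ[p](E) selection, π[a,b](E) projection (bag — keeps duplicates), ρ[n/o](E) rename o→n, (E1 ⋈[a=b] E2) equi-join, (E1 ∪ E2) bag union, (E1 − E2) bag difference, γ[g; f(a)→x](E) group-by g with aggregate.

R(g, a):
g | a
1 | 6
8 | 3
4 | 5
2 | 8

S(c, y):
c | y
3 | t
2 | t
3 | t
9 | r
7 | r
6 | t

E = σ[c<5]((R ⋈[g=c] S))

σ filters on c, owned by the right side.
E' = (R ⋈[g=c] σ[c<5](S))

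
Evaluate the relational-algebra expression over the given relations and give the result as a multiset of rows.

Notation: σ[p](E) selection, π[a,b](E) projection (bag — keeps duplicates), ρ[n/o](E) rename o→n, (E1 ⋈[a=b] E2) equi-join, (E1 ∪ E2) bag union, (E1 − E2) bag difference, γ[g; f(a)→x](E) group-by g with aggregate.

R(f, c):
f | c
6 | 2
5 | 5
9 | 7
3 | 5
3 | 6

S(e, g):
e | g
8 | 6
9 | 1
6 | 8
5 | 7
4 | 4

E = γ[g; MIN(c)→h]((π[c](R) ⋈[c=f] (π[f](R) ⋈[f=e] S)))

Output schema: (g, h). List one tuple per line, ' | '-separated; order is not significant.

Subexpression sizes:
  R → 5
  π[c](R) → 5
  R → 5
  π[f](R) → 5
  S → 5
  (π[f](R) ⋈[f=e] S) → 3
  (π[c](R) ⋈[c=f] (π[f](R) ⋈[f=e] S)) → 3
  γ[g; MIN(c)→h]((π[c](R) ⋈[c=f] (π[f](R) ⋈[f=e] S))) → 2

== RESULT ==
g | h
7 | 5
8 | 6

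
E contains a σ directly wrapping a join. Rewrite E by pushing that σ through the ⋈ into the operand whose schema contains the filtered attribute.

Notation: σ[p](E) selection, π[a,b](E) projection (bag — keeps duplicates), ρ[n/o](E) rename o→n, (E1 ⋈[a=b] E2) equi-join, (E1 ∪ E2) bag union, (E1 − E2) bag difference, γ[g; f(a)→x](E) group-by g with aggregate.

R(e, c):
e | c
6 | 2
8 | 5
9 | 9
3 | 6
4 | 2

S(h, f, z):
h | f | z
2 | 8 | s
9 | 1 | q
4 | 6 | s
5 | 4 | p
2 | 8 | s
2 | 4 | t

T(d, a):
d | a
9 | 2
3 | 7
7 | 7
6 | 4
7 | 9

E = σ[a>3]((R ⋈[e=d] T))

σ filters on a, owned by the right side.
E' = (R ⋈[e=d] σ[a>3](T))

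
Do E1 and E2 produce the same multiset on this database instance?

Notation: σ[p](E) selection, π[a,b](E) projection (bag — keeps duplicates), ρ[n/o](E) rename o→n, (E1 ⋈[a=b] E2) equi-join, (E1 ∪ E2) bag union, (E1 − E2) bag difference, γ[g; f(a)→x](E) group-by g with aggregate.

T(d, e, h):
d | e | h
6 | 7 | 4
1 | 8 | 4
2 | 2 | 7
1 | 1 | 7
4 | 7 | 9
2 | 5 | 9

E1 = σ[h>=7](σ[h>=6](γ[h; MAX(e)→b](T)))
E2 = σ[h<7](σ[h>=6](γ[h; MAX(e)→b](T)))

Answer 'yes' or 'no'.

E1 row counts bottom-up:
  T → 6
  γ[h; MAX(e)→b](T) → 3
  σ[h>=6](γ[h; MAX(e)→b](T)) → 2
  σ[h>=7](σ[h>=6](γ[h; MAX(e)→b](T))) → 2
E2 row counts bottom-up:
  T → 6
  γ[h; MAX(e)→b](T) → 3
  σ[h>=6](γ[h; MAX(e)→b](T)) → 2
  σ[h<7](σ[h>=6](γ[h; MAX(e)→b](T))) → 0

E1 result:
h | b
7 | 2
9 | 7
E2 result:
h | b
(0 rows)
Witness: (9, 7) appears 1× in E1 but 0× in E2.

no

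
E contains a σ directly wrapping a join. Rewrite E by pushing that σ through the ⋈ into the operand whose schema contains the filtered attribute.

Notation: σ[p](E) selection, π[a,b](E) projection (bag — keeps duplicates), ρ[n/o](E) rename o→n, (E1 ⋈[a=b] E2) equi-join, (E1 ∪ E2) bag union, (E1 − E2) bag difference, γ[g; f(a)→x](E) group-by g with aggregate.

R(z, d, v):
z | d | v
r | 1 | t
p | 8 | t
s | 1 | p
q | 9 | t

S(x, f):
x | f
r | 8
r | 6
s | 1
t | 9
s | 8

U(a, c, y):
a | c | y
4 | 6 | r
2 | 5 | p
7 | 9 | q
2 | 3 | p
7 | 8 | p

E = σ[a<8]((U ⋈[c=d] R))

σ filters on a, owned by the left side.
E' = (σ[a<8](U) ⋈[c=d] R)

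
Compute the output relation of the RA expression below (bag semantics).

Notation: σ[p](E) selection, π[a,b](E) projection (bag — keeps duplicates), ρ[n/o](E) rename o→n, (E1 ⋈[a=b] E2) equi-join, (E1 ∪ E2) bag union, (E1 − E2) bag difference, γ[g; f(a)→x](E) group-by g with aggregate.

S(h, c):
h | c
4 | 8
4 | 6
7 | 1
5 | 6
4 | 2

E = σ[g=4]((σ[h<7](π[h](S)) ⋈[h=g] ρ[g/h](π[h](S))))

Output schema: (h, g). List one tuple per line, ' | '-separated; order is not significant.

Per-node cardinality:
  S → 5
  π[h](S) → 5
  σ[h<7](π[h](S)) → 4
  S → 5
  π[h](S) → 5
  ρ[g/h](π[h](S)) → 5
  (σ[h<7](π[h](S)) ⋈[h=g] ρ[g/h](π[h](S))) → 10
  σ[g=4]((σ[h<7](π[h](S)) ⋈[h=g] ρ[g/h](π[h](S)))) → 9

== RESULT ==
h | g
4 | 4
4 | 4
4 | 4
4 | 4
4 | 4
4 | 4
4 | 4
4 | 4
4 | 4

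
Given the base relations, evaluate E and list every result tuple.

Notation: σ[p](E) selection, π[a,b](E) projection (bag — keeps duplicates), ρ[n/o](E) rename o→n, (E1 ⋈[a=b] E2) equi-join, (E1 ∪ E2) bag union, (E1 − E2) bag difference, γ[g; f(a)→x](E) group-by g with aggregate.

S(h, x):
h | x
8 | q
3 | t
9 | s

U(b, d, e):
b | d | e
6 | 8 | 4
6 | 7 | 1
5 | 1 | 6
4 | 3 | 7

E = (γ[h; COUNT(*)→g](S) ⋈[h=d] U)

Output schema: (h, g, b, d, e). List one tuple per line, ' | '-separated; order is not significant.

Subexpression sizes:
  S → 3
  γ[h; COUNT(*)→g](S) → 3
  U → 4
  (γ[h; COUNT(*)→g](S) ⋈[h=d] U) → 2

== RESULT ==
h | g | b | d | e
3 | 1 | 4 | 3 | 7
8 | 1 | 6 | 8 | 4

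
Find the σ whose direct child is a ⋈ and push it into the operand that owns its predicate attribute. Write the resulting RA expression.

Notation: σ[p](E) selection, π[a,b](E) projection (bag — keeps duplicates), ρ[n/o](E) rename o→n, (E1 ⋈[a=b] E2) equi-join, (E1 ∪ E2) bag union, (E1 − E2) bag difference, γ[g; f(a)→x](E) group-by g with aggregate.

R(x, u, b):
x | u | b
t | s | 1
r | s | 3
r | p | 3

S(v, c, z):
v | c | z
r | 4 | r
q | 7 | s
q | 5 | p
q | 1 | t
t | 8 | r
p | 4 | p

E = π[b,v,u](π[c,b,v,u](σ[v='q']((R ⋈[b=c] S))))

σ filters on v, owned by the right side.
E' = π[b,v,u](π[c,b,v,u]((R ⋈[b=c] σ[v='q'](S))))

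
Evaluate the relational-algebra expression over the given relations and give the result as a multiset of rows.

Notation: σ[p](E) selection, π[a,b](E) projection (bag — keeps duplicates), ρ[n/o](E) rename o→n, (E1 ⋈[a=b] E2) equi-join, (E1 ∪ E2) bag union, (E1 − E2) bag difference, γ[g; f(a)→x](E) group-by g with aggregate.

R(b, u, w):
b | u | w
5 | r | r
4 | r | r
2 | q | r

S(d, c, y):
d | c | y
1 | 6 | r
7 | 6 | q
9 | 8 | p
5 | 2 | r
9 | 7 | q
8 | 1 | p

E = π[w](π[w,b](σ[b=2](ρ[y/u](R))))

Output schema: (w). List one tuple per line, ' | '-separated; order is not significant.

Stepwise |·|:
  R → 3
  ρ[y/u](R) → 3
  σ[b=2](ρ[y/u](R)) → 1
  π[w,b](σ[b=2](ρ[y/u](R))) → 1
  π[w](π[w,b](σ[b=2](ρ[y/u](R)))) → 1

== RESULT ==
w
r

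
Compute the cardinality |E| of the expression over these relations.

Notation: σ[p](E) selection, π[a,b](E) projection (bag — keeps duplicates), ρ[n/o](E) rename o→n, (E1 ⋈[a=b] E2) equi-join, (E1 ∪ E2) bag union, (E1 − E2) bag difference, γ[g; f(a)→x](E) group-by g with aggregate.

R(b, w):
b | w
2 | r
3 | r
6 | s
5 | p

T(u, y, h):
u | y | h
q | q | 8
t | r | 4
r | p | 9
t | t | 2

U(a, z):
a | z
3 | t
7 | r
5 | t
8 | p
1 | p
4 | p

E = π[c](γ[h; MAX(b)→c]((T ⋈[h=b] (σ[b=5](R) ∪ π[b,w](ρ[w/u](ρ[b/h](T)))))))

Per-node cardinality:
  T → 4
  R → 4
  σ[b=5](R) → 1
  T → 4
  ρ[b/h](T) → 4
  ρ[w/u](ρ[b/h](T)) → 4
  π[b,w](ρ[w/u](ρ[b/h](T))) → 4
  (σ[b=5](R) ∪ π[b,w](ρ[w/u](ρ[b/h](T)))) → 5
  (T ⋈[h=b] (σ[b=5](R) ∪ π[b,w](ρ[w/u](ρ[b/h](T))))) → 4
  γ[h; MAX(b)→c]((T ⋈[h=b] (σ[b=5](R) ∪ π[b,w](ρ[w/u](ρ[b/h](T)))))) → 4
  π[c](γ[h; MAX(b)→c]((T ⋈[h=b] (σ[b=5](R) ∪ π[b,w](ρ[w/u](ρ[b/h](T))))))) → 4

|E| = 4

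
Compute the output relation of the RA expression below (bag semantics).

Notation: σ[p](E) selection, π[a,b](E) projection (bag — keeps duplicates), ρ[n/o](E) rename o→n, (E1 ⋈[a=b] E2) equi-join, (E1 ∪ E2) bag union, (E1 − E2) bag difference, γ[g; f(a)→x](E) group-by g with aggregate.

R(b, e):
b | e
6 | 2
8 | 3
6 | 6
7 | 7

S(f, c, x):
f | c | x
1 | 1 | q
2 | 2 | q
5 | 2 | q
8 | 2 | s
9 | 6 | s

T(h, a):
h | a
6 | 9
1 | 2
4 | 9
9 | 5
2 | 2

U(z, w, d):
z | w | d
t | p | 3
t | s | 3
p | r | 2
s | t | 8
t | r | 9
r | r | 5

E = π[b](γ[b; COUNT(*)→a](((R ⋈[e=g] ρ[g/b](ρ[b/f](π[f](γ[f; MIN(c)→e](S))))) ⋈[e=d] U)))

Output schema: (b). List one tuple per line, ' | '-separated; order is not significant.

Per-node cardinality:
  R → 4
  S → 5
  γ[f; MIN(c)→e](S) → 5
  π[f](γ[f; MIN(c)→e](S)) → 5
  ρ[b/f](π[f](γ[f; MIN(c)→e](S))) → 5
  ρ[g/b](ρ[b/f](π[f](γ[f; MIN(c)→e](S)))) → 5
  (R ⋈[e=g] ρ[g/b](ρ[b/f](π[f](γ[f; MIN(c)→e](S))))) → 1
  U → 6
  ((R ⋈[e=g] ρ[g/b](ρ[b/f](π[f](γ[f; MIN(c)→e](S))))) ⋈[e=d] U) → 1
  γ[b; COUNT(*)→a](((R ⋈[e=g] ρ[g/b](ρ[b/f](π[f](γ[f; MIN(c)→e](S))))) ⋈[e=d] U)) → 1
  π[b](γ[b; COUNT(*)→a](((R ⋈[e=g] ρ[g/b](ρ[b/f](π[f](γ[f; MIN(c)→e](S))))) ⋈[e=d] U))) → 1

== RESULT ==
b
6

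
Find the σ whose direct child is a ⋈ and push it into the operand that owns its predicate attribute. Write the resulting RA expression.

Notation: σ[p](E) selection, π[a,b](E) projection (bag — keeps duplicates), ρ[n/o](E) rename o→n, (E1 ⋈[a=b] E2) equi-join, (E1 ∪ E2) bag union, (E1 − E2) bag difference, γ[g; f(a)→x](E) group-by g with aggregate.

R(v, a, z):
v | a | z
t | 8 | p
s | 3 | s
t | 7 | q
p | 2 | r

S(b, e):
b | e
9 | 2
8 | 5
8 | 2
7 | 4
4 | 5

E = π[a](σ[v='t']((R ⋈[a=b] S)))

σ filters on v, owned by the left side.
E' = π[a]((σ[v='t'](R) ⋈[a=b] S))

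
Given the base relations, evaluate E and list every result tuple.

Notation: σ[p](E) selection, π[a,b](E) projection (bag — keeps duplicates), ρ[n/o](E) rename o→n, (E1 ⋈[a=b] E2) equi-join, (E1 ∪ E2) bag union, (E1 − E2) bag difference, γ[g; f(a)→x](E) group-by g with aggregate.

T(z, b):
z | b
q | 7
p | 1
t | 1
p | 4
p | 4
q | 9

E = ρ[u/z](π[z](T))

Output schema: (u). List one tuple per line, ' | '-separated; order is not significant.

Subexpression sizes:
  T → 6
  π[z](T) → 6
  ρ[u/z](π[z](T)) → 6

== RESULT ==
u
p
p
p
q
q
t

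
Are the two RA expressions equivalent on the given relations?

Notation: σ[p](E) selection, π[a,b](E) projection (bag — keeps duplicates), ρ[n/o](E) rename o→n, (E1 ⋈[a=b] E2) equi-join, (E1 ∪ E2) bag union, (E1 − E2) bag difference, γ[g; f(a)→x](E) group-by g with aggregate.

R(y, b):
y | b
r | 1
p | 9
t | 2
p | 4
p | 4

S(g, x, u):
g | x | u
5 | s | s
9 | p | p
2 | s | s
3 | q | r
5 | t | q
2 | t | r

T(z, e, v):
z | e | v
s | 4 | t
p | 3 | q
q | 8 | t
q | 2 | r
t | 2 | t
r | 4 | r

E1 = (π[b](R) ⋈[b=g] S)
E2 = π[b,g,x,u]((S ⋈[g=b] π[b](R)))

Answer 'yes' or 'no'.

E1 per-node cardinality:
  R → 5
  π[b](R) → 5
  S → 6
  (π[b](R) ⋈[b=g] S) → 3
E2 per-node cardinality:
  S → 6
  R → 5
  π[b](R) → 5
  (S ⋈[g=b] π[b](R)) → 3
  π[b,g,x,u]((S ⋈[g=b] π[b](R))) → 3

E1 and E2 produce the same multiset:
b | g | x | u
2 | 2 | s | s
2 | 2 | t | r
9 | 9 | p | p

yes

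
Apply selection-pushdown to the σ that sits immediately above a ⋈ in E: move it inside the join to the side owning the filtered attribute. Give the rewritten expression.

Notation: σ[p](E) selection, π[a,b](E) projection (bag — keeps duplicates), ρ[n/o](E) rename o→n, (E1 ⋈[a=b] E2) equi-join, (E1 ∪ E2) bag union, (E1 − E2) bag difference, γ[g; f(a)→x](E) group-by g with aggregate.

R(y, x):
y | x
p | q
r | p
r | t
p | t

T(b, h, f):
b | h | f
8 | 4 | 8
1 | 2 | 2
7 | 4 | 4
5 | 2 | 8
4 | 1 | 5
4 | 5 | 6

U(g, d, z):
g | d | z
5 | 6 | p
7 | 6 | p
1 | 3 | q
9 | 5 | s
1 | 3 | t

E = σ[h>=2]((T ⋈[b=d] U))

σ filters on h, owned by the left side.
E' = (σ[h>=2](T) ⋈[b=d] U)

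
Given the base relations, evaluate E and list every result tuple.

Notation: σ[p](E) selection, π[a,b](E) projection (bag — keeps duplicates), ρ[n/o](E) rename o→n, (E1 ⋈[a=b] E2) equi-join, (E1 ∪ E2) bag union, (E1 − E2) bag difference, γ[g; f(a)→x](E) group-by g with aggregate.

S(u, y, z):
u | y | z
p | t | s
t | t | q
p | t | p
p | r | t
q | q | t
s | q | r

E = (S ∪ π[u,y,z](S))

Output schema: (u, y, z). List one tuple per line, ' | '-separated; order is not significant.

Per-node cardinality:
  S → 6
  S → 6
  π[u,y,z](S) → 6
  (S ∪ π[u,y,z](S)) → 12

== RESULT ==
u | y | z
p | r | t
p | r | t
p | t | p
p | t | p
p | t | s
p | t | s
q | q | t
q | q | t
s | q | r
s | q | r
t | t | q
t | t | q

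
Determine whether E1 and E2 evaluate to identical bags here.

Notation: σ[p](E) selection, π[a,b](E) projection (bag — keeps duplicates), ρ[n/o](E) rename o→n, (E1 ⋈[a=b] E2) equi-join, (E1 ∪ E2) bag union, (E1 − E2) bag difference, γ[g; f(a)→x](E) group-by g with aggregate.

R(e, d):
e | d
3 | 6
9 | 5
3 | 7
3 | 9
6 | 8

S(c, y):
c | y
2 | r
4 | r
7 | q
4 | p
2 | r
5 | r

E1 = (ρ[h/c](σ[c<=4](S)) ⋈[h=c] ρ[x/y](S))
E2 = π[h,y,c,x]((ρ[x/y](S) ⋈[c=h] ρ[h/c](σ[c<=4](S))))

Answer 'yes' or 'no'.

E1 subexpression sizes:
  S → 6
  σ[c<=4](S) → 4
  ρ[h/c](σ[c<=4](S)) → 4
  S → 6
  ρ[x/y](S) → 6
  (ρ[h/c](σ[c<=4](S)) ⋈[h=c] ρ[x/y](S)) → 8
E2 subexpression sizes:
  S → 6
  ρ[x/y](S) → 6
  S → 6
  σ[c<=4](S) → 4
  ρ[h/c](σ[c<=4](S)) → 4
  (ρ[x/y](S) ⋈[c=h] ρ[h/c](σ[c<=4](S))) → 8
  π[h,y,c,x]((ρ[x/y](S) ⋈[c=h] ρ[h/c](σ[c<=4](S)))) → 8

E1 and E2 produce the same multiset:
h | y | c | x
2 | r | 2 | r
2 | r | 2 | r
2 | r | 2 | r
2 | r | 2 | r
4 | p | 4 | p
4 | p | 4 | r
4 | r | 4 | p
4 | r | 4 | r

yes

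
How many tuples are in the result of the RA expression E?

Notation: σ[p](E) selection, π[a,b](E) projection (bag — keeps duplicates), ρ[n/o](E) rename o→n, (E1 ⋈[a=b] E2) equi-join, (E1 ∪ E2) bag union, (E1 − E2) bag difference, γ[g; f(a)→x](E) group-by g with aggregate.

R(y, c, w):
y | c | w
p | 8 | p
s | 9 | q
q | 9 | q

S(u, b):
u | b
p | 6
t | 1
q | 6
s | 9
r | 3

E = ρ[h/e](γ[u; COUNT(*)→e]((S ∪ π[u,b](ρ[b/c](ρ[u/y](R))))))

Per-node cardinality:
  S → 5
  R → 3
  ρ[u/y](R) → 3
  ρ[b/c](ρ[u/y](R)) → 3
  π[u,b](ρ[b/c](ρ[u/y](R))) → 3
  (S ∪ π[u,b](ρ[b/c](ρ[u/y](R)))) → 8
  γ[u; COUNT(*)→e]((S ∪ π[u,b](ρ[b/c](ρ[u/y](R))))) → 5
  ρ[h/e](γ[u; COUNT(*)→e]((S ∪ π[u,b](ρ[b/c](ρ[u/y](R)))))) → 5

|E| = 5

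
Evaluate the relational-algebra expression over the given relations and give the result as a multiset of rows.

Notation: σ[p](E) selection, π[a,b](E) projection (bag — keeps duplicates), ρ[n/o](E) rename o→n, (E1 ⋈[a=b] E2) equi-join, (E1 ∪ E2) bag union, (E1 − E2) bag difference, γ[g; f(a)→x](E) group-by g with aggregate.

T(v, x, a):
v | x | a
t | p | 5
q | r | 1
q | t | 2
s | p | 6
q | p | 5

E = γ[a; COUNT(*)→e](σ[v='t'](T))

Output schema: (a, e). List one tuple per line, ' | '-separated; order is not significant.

Per-node cardinality:
  T → 5
  σ[v='t'](T) → 1
  γ[a; COUNT(*)→e](σ[v='t'](T)) → 1

== RESULT ==
a | e
5 | 1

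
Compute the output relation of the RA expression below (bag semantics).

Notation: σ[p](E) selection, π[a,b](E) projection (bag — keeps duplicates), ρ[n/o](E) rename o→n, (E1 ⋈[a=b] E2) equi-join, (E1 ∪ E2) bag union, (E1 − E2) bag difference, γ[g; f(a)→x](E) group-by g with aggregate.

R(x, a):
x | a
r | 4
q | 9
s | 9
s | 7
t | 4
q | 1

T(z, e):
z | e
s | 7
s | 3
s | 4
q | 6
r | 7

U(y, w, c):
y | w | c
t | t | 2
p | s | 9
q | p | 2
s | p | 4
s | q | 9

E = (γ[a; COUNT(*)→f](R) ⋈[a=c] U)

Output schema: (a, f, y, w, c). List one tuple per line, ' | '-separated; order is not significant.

Subexpression sizes:
  R → 6
  γ[a; COUNT(*)→f](R) → 4
  U → 5
  (γ[a; COUNT(*)→f](R) ⋈[a=c] U) → 3

== RESULT ==
a | f | y | w | c
4 | 2 | s | p | 4
9 | 2 | p | s | 9
9 | 2 | s | q | 9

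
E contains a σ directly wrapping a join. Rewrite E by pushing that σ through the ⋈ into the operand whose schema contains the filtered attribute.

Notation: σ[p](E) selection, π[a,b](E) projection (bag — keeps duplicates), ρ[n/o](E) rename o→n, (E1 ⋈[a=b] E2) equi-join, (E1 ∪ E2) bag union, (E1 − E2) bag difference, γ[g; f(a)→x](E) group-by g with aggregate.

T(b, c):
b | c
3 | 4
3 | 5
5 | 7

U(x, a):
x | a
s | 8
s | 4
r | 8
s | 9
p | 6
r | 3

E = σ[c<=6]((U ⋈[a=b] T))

σ filters on c, owned by the right side.
E' = (U ⋈[a=b] σ[c<=6](T))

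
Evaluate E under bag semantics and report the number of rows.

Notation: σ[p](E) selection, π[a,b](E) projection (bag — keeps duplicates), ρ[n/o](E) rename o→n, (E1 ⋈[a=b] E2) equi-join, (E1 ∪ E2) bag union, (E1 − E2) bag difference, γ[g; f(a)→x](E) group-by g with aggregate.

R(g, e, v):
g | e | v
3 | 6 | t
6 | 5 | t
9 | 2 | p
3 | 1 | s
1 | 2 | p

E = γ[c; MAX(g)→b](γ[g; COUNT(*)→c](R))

Per-node cardinality:
  R → 5
  γ[g; COUNT(*)→c](R) → 4
  γ[c; MAX(g)→b](γ[g; COUNT(*)→c](R)) → 2

|E| = 2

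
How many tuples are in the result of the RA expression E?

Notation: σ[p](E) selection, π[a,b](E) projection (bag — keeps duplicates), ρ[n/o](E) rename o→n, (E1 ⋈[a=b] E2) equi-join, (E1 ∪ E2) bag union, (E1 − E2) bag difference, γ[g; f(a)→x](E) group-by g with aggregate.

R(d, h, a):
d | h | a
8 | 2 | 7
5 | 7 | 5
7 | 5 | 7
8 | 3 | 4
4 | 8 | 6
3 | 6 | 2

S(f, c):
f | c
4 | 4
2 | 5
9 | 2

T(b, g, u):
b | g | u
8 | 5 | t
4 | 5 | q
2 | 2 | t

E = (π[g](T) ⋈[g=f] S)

Row counts bottom-up:
  T → 3
  π[g](T) → 3
  S → 3
  (π[g](T) ⋈[g=f] S) → 1

|E| = 1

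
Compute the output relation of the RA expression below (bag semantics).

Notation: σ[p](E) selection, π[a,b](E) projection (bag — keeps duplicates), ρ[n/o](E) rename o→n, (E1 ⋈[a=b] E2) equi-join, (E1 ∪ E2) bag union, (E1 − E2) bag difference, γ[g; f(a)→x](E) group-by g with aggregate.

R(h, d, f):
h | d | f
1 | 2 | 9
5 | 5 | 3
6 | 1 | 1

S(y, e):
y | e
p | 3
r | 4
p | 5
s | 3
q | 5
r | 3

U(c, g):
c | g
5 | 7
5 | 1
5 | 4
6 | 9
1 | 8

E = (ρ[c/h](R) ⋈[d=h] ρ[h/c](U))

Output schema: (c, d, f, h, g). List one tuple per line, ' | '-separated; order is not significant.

Subexpression sizes:
  R → 3
  ρ[c/h](R) → 3
  U → 5
  ρ[h/c](U) → 5
  (ρ[c/h](R) ⋈[d=h] ρ[h/c](U)) → 4

== RESULT ==
c | d | f | h | g
5 | 5 | 3 | 5 | 1
5 | 5 | 3 | 5 | 4
5 | 5 | 3 | 5 | 7
6 | 1 | 1 | 1 | 8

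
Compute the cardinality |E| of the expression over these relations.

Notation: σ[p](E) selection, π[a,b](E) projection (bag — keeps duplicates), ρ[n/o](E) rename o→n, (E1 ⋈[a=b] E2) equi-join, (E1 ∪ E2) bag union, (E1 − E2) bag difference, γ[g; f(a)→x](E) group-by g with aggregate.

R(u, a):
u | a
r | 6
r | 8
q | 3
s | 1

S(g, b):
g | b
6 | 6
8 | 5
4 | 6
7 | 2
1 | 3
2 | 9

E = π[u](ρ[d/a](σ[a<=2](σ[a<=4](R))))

Stepwise |·|:
  R → 4
  σ[a<=4](R) → 2
  σ[a<=2](σ[a<=4](R)) → 1
  ρ[d/a](σ[a<=2](σ[a<=4](R))) → 1
  π[u](ρ[d/a](σ[a<=2](σ[a<=4](R)))) → 1

|E| = 1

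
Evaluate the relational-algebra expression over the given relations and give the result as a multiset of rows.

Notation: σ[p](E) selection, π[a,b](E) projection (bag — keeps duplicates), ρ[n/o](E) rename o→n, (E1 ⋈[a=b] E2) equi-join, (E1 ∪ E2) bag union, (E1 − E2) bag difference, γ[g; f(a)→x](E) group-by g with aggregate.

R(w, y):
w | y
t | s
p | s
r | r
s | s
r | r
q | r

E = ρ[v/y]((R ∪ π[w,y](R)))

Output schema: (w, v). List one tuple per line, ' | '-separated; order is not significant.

Subexpression sizes:
  R → 6
  R → 6
  π[w,y](R) → 6
  (R ∪ π[w,y](R)) → 12
  ρ[v/y]((R ∪ π[w,y](R))) → 12

== RESULT ==
w | v
p | s
p | s
q | r
q | r
r | r
r | r
r | r
r | r
s | s
s | s
t | s
t | s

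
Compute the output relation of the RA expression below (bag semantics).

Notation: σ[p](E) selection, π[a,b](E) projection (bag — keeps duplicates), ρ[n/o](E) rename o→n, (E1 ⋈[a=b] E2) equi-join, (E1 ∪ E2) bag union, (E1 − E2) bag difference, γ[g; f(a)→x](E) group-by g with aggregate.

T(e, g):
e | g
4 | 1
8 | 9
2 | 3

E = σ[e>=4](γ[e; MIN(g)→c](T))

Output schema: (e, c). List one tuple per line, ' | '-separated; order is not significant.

Per-node cardinality:
  T → 3
  γ[e; MIN(g)→c](T) → 3
  σ[e>=4](γ[e; MIN(g)→c](T)) → 2

== RESULT ==
e | c
4 | 1
8 | 9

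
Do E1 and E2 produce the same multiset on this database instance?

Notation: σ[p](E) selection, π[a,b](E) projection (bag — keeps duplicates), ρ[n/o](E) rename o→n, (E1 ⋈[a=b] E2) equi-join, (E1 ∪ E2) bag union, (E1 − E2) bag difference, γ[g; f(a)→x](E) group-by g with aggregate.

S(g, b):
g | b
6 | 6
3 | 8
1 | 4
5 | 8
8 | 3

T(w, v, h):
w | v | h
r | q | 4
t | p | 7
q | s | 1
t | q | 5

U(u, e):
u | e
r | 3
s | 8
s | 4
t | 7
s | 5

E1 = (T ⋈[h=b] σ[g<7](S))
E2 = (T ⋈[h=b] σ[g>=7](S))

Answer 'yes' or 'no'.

E1 per-node cardinality:
  T → 4
  S → 5
  σ[g<7](S) → 4
  (T ⋈[h=b] σ[g<7](S)) → 1
E2 per-node cardinality:
  T → 4
  S → 5
  σ[g>=7](S) → 1
  (T ⋈[h=b] σ[g>=7](S)) → 0

E1 result:
w | v | h | g | b
r | q | 4 | 1 | 4
E2 result:
w | v | h | g | b
(0 rows)
Witness: ('r', 'q', 4, 1, 4) appears 1× in E1 but 0× in E2.

no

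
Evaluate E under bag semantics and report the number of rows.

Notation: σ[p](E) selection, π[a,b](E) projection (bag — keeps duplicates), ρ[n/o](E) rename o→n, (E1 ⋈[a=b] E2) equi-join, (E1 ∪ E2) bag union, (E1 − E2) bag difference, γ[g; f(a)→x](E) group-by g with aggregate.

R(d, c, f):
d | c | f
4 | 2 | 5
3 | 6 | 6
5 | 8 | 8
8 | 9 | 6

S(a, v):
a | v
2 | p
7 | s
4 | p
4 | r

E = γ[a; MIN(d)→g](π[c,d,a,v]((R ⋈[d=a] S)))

Per-node cardinality:
  R → 4
  S → 4
  (R ⋈[d=a] S) → 2
  π[c,d,a,v]((R ⋈[d=a] S)) → 2
  γ[a; MIN(d)→g](π[c,d,a,v]((R ⋈[d=a] S))) → 1

|E| = 1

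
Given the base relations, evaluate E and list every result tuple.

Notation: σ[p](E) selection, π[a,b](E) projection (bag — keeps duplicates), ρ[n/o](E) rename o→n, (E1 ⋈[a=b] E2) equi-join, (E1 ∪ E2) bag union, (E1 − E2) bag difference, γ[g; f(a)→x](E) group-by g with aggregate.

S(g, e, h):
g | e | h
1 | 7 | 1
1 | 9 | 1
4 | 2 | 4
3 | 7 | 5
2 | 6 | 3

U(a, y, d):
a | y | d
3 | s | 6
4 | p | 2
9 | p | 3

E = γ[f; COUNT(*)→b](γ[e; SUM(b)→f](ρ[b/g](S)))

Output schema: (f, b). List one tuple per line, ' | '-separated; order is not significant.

Stepwise |·|:
  S → 5
  ρ[b/g](S) → 5
  γ[e; SUM(b)→f](ρ[b/g](S)) → 4
  γ[f; COUNT(*)→b](γ[e; SUM(b)→f](ρ[b/g](S))) → 3

== RESULT ==
f | b
1 | 1
2 | 1
4 | 2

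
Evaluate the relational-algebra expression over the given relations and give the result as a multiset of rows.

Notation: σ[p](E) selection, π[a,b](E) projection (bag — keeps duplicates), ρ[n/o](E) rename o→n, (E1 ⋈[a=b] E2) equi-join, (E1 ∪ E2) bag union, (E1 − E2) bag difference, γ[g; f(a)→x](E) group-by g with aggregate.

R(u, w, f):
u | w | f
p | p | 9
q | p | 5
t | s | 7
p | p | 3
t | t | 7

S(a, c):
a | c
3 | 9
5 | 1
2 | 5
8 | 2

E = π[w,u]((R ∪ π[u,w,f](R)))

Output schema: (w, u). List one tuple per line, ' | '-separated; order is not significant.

Subexpression sizes:
  R → 5
  R → 5
  π[u,w,f](R) → 5
  (R ∪ π[u,w,f](R)) → 10
  π[w,u]((R ∪ π[u,w,f](R))) → 10

== RESULT ==
w | u
p | p
p | p
p | p
p | p
p | q
p | q
s | t
s | t
t | t
t | t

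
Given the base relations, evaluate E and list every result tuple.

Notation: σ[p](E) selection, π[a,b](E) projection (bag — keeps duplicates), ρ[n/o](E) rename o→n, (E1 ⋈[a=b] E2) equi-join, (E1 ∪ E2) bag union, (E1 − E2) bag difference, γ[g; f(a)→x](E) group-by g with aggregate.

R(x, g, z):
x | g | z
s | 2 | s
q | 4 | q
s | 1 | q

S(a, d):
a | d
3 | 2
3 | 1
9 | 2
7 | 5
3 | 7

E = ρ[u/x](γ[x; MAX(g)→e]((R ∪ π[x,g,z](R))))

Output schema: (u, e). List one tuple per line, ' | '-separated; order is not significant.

Per-node cardinality:
  R → 3
  R → 3
  π[x,g,z](R) → 3
  (R ∪ π[x,g,z](R)) → 6
  γ[x; MAX(g)→e]((R ∪ π[x,g,z](R))) → 2
  ρ[u/x](γ[x; MAX(g)→e]((R ∪ π[x,g,z](R)))) → 2

== RESULT ==
u | e
q | 4
s | 2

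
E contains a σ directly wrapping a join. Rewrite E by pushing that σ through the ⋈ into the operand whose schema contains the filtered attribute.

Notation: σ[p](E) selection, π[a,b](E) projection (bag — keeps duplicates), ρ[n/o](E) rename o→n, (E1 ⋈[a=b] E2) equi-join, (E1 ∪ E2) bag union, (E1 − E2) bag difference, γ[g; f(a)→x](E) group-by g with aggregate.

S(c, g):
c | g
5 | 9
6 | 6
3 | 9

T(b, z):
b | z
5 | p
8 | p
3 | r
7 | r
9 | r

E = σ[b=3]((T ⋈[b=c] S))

σ filters on b, owned by the left side.
E' = (σ[b=3](T) ⋈[b=c] S)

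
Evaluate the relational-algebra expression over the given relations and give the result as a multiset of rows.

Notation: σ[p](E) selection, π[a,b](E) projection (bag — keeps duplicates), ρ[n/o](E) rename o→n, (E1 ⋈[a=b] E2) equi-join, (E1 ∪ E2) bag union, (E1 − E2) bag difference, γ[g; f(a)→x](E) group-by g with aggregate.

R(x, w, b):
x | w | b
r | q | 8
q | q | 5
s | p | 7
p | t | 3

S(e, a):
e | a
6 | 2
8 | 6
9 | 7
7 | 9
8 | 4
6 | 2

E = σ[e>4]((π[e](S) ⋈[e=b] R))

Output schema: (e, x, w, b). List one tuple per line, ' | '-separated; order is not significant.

Subexpression sizes:
  S → 6
  π[e](S) → 6
  R → 4
  (π[e](S) ⋈[e=b] R) → 3
  σ[e>4]((π[e](S) ⋈[e=b] R)) → 3

== RESULT ==
e | x | w | b
7 | s | p | 7
8 | r | q | 8
8 | r | q | 8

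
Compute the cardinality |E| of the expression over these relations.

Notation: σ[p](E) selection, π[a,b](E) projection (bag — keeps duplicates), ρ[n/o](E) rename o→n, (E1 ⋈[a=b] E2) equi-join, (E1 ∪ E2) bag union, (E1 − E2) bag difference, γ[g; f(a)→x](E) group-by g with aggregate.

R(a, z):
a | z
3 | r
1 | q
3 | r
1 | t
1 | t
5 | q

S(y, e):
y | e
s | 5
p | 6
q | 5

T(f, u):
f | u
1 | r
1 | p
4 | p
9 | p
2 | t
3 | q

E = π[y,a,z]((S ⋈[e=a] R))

Stepwise |·|:
  S → 3
  R → 6
  (S ⋈[e=a] R) → 2
  π[y,a,z]((S ⋈[e=a] R)) → 2

|E| = 2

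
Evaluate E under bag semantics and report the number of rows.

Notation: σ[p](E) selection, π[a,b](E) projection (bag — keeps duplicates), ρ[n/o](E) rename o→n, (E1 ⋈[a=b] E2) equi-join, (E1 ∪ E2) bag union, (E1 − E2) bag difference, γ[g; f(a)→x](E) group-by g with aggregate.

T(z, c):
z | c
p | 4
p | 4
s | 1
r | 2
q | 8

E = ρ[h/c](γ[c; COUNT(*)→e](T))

Row counts bottom-up:
  T → 5
  γ[c; COUNT(*)→e](T) → 4
  ρ[h/c](γ[c; COUNT(*)→e](T)) → 4

|E| = 4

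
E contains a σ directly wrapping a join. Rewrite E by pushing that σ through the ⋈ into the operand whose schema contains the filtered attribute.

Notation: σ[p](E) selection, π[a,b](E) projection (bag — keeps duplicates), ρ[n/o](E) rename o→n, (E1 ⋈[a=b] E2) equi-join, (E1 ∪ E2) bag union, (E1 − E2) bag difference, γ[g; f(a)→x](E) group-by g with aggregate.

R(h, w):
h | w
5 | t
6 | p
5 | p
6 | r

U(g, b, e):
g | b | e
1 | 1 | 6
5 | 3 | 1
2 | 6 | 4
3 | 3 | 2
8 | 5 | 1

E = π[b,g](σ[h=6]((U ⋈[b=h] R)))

σ filters on h, owned by the right side.
E' = π[b,g]((U ⋈[b=h] σ[h=6](R)))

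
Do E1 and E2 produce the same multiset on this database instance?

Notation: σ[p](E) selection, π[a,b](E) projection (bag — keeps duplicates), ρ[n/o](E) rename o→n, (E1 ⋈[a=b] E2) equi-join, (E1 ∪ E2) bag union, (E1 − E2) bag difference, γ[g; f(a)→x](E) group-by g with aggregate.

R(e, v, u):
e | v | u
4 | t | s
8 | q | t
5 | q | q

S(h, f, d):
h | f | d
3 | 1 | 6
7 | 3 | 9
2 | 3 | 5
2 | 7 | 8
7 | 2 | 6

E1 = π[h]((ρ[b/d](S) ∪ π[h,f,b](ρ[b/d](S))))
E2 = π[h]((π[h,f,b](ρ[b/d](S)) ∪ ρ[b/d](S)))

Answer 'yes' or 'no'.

E1 stepwise |·|:
  S → 5
  ρ[b/d](S) → 5
  S → 5
  ρ[b/d](S) → 5
  π[h,f,b](ρ[b/d](S)) → 5
  (ρ[b/d](S) ∪ π[h,f,b](ρ[b/d](S))) → 10
  π[h]((ρ[b/d](S) ∪ π[h,f,b](ρ[b/d](S)))) → 10
E2 stepwise |·|:
  S → 5
  ρ[b/d](S) → 5
  π[h,f,b](ρ[b/d](S)) → 5
  S → 5
  ρ[b/d](S) → 5
  (π[h,f,b](ρ[b/d](S)) ∪ ρ[b/d](S)) → 10
  π[h]((π[h,f,b](ρ[b/d](S)) ∪ ρ[b/d](S))) → 10

E1 and E2 produce the same multiset:
h
2
2
2
2
3
3
7
7
7
7

yes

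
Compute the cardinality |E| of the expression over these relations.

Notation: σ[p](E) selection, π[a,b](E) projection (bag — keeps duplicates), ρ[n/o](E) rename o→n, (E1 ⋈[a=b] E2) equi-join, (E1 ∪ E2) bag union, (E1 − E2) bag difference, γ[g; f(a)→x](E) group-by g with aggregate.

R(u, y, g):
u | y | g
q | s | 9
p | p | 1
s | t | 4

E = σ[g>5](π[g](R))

Subexpression sizes:
  R → 3
  π[g](R) → 3
  σ[g>5](π[g](R)) → 1

|E| = 1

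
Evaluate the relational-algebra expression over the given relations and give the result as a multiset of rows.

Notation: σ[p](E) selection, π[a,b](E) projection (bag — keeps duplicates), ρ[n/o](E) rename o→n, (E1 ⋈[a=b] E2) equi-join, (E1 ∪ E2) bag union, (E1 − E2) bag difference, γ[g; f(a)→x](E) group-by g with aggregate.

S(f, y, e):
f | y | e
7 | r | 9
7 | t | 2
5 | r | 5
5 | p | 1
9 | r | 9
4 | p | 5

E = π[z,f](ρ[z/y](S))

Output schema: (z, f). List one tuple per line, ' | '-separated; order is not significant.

Stepwise |·|:
  S → 6
  ρ[z/y](S) → 6
  π[z,f](ρ[z/y](S)) → 6

== RESULT ==
z | f
p | 4
p | 5
r | 5
r | 7
r | 9
t | 7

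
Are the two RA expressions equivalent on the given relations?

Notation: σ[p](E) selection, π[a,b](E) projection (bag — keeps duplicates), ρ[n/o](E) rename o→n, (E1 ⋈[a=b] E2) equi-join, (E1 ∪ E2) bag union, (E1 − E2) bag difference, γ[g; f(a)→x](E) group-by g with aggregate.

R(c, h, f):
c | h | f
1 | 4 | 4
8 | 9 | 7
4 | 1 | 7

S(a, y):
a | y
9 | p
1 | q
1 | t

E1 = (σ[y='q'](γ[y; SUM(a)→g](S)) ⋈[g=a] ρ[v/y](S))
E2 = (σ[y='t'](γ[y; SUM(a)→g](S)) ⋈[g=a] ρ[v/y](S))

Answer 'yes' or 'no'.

E1 per-node cardinality:
  S → 3
  γ[y; SUM(a)→g](S) → 3
  σ[y='q'](γ[y; SUM(a)→g](S)) → 1
  S → 3
  ρ[v/y](S) → 3
  (σ[y='q'](γ[y; SUM(a)→g](S)) ⋈[g=a] ρ[v/y](S)) → 2
E2 per-node cardinality:
  S → 3
  γ[y; SUM(a)→g](S) → 3
  σ[y='t'](γ[y; SUM(a)→g](S)) → 1
  S → 3
  ρ[v/y](S) → 3
  (σ[y='t'](γ[y; SUM(a)→g](S)) ⋈[g=a] ρ[v/y](S)) → 2

E1 result:
y | g | a | v
q | 1 | 1 | q
q | 1 | 1 | t
E2 result:
y | g | a | v
t | 1 | 1 | q
t | 1 | 1 | t
Witness: ('t', 1, 1, 'q') appears 0× in E1 but 1× in E2.

no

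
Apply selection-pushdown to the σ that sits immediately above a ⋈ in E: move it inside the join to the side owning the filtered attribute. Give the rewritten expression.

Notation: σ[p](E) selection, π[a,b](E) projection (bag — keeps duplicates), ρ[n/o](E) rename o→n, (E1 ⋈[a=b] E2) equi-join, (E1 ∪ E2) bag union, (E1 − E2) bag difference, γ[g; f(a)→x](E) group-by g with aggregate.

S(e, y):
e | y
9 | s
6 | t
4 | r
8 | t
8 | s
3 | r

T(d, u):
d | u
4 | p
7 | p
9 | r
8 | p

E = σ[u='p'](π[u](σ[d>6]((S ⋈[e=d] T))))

σ filters on d, owned by the right side.
E' = σ[u='p'](π[u]((S ⋈[e=d] σ[d>6](T))))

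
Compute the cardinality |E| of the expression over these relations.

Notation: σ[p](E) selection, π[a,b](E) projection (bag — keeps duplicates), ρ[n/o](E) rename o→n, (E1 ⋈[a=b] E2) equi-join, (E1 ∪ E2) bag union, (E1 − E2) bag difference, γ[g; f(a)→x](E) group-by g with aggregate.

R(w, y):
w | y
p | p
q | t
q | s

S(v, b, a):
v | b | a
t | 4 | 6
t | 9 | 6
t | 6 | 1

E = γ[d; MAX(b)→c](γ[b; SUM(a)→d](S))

Per-node cardinality:
  S → 3
  γ[b; SUM(a)→d](S) → 3
  γ[d; MAX(b)→c](γ[b; SUM(a)→d](S)) → 2

|E| = 2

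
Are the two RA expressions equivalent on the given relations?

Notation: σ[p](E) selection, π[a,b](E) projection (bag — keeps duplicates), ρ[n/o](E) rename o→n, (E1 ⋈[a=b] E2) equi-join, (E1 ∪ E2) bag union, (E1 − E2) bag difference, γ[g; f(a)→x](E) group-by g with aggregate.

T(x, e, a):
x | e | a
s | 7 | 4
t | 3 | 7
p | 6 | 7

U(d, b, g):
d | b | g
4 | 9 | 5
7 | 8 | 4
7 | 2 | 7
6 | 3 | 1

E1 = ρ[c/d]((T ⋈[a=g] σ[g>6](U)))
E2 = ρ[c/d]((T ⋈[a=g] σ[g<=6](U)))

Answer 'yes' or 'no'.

E1 per-node cardinality:
  T → 3
  U → 4
  σ[g>6](U) → 1
  (T ⋈[a=g] σ[g>6](U)) → 2
  ρ[c/d]((T ⋈[a=g] σ[g>6](U))) → 2
E2 per-node cardinality:
  T → 3
  U → 4
  σ[g<=6](U) → 3
  (T ⋈[a=g] σ[g<=6](U)) → 1
  ρ[c/d]((T ⋈[a=g] σ[g<=6](U))) → 1

E1 result:
x | e | a | c | b | g
p | 6 | 7 | 7 | 2 | 7
t | 3 | 7 | 7 | 2 | 7
E2 result:
x | e | a | c | b | g
s | 7 | 4 | 7 | 8 | 4
Witness: ('s', 7, 4, 7, 8, 4) appears 0× in E1 but 1× in E2.

no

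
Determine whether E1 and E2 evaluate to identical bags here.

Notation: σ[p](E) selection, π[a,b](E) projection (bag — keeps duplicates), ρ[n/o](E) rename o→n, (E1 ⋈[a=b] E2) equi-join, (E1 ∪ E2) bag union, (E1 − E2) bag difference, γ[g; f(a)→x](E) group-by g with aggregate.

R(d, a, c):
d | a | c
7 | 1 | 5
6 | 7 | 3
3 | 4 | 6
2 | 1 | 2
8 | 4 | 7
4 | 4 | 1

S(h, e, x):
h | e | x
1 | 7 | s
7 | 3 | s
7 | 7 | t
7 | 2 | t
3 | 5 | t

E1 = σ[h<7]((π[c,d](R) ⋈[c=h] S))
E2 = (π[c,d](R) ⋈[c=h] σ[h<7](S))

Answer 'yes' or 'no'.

E1 row counts bottom-up:
  R → 6
  π[c,d](R) → 6
  S → 5
  (π[c,d](R) ⋈[c=h] S) → 5
  σ[h<7]((π[c,d](R) ⋈[c=h] S)) → 2
E2 row counts bottom-up:
  R → 6
  π[c,d](R) → 6
  S → 5
  σ[h<7](S) → 2
  (π[c,d](R) ⋈[c=h] σ[h<7](S)) → 2

E1 and E2 produce the same multiset:
c | d | h | e | x
1 | 4 | 1 | 7 | s
3 | 6 | 3 | 5 | t

yes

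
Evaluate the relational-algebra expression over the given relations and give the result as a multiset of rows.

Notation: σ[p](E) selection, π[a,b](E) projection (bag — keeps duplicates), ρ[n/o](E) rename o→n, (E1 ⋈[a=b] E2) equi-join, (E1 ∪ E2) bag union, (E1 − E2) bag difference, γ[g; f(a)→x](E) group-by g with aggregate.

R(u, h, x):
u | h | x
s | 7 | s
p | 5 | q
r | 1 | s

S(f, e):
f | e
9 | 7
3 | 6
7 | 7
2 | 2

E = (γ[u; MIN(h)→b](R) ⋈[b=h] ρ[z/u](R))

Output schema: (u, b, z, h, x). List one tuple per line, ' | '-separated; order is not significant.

Subexpression sizes:
  R → 3
  γ[u; MIN(h)→b](R) → 3
  R → 3
  ρ[z/u](R) → 3
  (γ[u; MIN(h)→b](R) ⋈[b=h] ρ[z/u](R)) → 3

== RESULT ==
u | b | z | h | x
p | 5 | p | 5 | q
r | 1 | r | 1 | s
s | 7 | s | 7 | s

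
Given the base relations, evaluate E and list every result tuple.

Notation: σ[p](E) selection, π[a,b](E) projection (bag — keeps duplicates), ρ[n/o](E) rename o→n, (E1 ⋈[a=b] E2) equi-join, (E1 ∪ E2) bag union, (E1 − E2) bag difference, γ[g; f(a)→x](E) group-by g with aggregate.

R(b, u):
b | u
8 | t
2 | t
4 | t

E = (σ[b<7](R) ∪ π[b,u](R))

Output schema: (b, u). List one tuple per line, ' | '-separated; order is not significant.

Row counts bottom-up:
  R → 3
  σ[b<7](R) → 2
  R → 3
  π[b,u](R) → 3
  (σ[b<7](R) ∪ π[b,u](R)) → 5

== RESULT ==
b | u
2 | t
2 | t
4 | t
4 | t
8 | t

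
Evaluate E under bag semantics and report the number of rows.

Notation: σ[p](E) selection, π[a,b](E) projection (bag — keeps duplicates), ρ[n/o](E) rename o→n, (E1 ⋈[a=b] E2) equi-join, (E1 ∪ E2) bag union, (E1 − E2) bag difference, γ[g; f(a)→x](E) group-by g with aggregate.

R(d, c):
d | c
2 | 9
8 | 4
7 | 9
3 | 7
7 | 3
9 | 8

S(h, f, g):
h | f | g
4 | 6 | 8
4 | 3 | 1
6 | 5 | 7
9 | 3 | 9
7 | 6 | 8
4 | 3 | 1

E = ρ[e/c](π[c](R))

Stepwise |·|:
  R → 6
  π[c](R) → 6
  ρ[e/c](π[c](R)) → 6

|E| = 6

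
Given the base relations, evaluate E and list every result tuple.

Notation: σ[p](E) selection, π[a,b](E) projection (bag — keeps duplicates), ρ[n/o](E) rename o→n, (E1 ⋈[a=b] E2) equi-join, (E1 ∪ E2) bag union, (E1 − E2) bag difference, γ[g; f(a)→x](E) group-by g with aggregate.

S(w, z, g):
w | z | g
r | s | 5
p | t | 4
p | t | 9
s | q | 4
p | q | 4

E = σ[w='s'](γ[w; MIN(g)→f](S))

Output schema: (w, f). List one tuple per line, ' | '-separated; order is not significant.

Row counts bottom-up:
  S → 5
  γ[w; MIN(g)→f](S) → 3
  σ[w='s'](γ[w; MIN(g)→f](S)) → 1

== RESULT ==
w | f
s | 4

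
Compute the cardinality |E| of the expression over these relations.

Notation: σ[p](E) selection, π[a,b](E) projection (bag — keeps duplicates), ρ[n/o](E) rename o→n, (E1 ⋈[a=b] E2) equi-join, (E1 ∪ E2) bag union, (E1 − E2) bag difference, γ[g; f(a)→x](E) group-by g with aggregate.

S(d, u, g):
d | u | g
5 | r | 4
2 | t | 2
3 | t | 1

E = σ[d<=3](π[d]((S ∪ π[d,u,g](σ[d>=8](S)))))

Stepwise |·|:
  S → 3
  S → 3
  σ[d>=8](S) → 0
  π[d,u,g](σ[d>=8](S)) → 0
  (S ∪ π[d,u,g](σ[d>=8](S))) → 3
  π[d]((S ∪ π[d,u,g](σ[d>=8](S)))) → 3
  σ[d<=3](π[d]((S ∪ π[d,u,g](σ[d>=8](S))))) → 2

|E| = 2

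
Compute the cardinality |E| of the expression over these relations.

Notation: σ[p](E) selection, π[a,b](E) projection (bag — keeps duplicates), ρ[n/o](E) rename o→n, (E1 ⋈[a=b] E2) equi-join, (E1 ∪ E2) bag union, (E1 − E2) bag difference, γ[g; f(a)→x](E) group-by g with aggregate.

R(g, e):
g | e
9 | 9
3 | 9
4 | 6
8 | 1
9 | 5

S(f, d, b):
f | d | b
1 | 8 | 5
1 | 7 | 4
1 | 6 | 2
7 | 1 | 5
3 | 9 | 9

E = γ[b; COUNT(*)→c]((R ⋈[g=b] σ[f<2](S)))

Stepwise |·|:
  R → 5
  S → 5
  σ[f<2](S) → 3
  (R ⋈[g=b] σ[f<2](S)) → 1
  γ[b; COUNT(*)→c]((R ⋈[g=b] σ[f<2](S))) → 1

|E| = 1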